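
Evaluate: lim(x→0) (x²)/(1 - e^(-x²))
This is a 0/0 indeterminate form.

Apply L'Hôpital's rule: differentiate numerator and denominator separately.
  f(x) = x^2   ⇒   f'(x) = 2·x
  g(x) = 1 - e^(-x^2)   ⇒   g'(x) = 2·x·e^(-x^2)
  lim(x→0) f'(x)/g'(x) = lim(x→0) (2·x)/(2·x·e^(-x^2))
  = 1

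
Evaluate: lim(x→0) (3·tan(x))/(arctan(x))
This is a 0/0 indeterminate form.

Apply L'Hôpital's rule: differentiate numerator and denominator separately.
  f(x) = 3·tan(x)   ⇒   f'(x) = 3·tan(x)^2 + 3
  g(x) = atan(x)   ⇒   g'(x) = 1/(x^2 + 1)
  lim(x→0) f'(x)/g'(x) = lim(x→0) (3·tan(x)^2 + 3)/(1/(x^2 + 1))
  = 3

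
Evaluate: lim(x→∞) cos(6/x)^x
This is an exponential indeterminate form.

For exponential indeterminate forms, take the natural log:
  Let L = lim(x→∞) cos(6/x)^x
  Then ln(L) = lim(x→∞) [exponent × ln(base)]
  Evaluate using L'Hôpital or standard limits, then exponentiate.
  L = 1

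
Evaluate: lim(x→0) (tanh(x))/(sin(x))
This is a 0/0 indeterminate form.

Apply L'Hôpital's rule: differentiate numerator and denominator separately.
  f(x) = tanh(x)   ⇒   f'(x) = 1 - tanh(x)^2
  g(x) = sin(x)   ⇒   g'(x) = cos(x)
  lim(x→0) f'(x)/g'(x) = lim(x→0) (1 - tanh(x)^2)/(cos(x))
  = 1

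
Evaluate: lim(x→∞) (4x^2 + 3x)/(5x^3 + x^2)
This is an ∞/∞ indeterminate form.

Apply L'Hôpital's rule: differentiate numerator and denominator separately.
  f(x) = 4·x^2 + 3·x   ⇒   f'(x) = 8·x + 3
  g(x) = 5·x^3 + x^2   ⇒   g'(x) = 15·x^2 + 2·x
  lim(x→∞) f'(x)/g'(x) = lim(x→∞) (8·x + 3)/(15·x^2 + 2·x)
  = 0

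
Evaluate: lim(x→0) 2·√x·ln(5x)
This is a 0·∞ indeterminate form.

Rewrite 0·∞ as a quotient (0/0 or ∞/∞ form), then apply L'Hôpital's rule:
  lim(x→0) 2·√x·ln(5x) = 0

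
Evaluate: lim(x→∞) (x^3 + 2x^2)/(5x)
This is an ∞/∞ indeterminate form.

Apply L'Hôpital's rule: differentiate numerator and denominator separately.
  f(x) = x^3 + 2·x^2   ⇒   f'(x) = 3·x^2 + 4·x
  g(x) = 5·x   ⇒   g'(x) = 5
  lim(x→∞) f'(x)/g'(x) = lim(x→∞) (3·x^2 + 4·x)/(5)
  = ∞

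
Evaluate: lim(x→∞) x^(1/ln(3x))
This is an exponential indeterminate form.

For exponential indeterminate forms, take the natural log:
  Let L = lim(x→∞) x^(1/ln(3x))
  Then ln(L) = lim(x→∞) [exponent × ln(base)]
  Evaluate using L'Hôpital or standard limits, then exponentiate.
  L = e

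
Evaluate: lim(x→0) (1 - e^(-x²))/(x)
This is a 0/0 indeterminate form.

Apply L'Hôpital's rule: differentiate numerator and denominator separately.
  f(x) = 1 - e^(-x^2)   ⇒   f'(x) = 2·x·e^(-x^2)
  g(x) = x   ⇒   g'(x) = 1
  lim(x→0) f'(x)/g'(x) = lim(x→0) (2·x·e^(-x^2))/(1)
  = 0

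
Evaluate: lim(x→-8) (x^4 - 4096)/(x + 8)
This is a standard limit.

Factor or rationalize the expression:
  lim(x→-8) (x^4 - 4096)/(x + 8) = -2048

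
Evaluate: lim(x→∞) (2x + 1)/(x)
This is an ∞/∞ indeterminate form.

Apply L'Hôpital's rule: differentiate numerator and denominator separately.
  f(x) = 2·x + 1   ⇒   f'(x) = 2
  g(x) = x   ⇒   g'(x) = 1
  lim(x→∞) f'(x)/g'(x) = lim(x→∞) (2)/(1)
  = 2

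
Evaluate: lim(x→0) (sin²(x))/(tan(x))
This is a 0/0 indeterminate form.

Apply L'Hôpital's rule: differentiate numerator and denominator separately.
  f(x) = sin(x)^2   ⇒   f'(x) = 2·sin(x)·cos(x)
  g(x) = tan(x)   ⇒   g'(x) = tan(x)^2 + 1
  lim(x→0) f'(x)/g'(x) = lim(x→0) (2·sin(x)·cos(x))/(tan(x)^2 + 1)
  = 0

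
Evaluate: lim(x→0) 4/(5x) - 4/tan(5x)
This is an ∞-∞ indeterminate form.

Combine fractions or rationalize to convert ∞-∞ to 0/0 form:
  lim(x→0) 4/(5x) - 4/tan(5x) = 0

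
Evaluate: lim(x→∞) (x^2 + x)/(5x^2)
This is an ∞/∞ indeterminate form.

Apply L'Hôpital's rule: differentiate numerator and denominator separately.
  f(x) = x^2 + x   ⇒   f'(x) = 2·x + 1
  g(x) = 5·x^2   ⇒   g'(x) = 10·x
  lim(x→∞) f'(x)/g'(x) = lim(x→∞) (2·x + 1)/(10·x)
  = 1/5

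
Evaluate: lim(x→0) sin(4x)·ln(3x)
This is a 0·∞ indeterminate form.

Rewrite 0·∞ as a quotient (0/0 or ∞/∞ form), then apply L'Hôpital's rule:
  lim(x→0) sin(4x)·ln(3x) = 0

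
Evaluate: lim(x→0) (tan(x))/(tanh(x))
This is a 0/0 indeterminate form.

Apply L'Hôpital's rule: differentiate numerator and denominator separately.
  f(x) = tan(x)   ⇒   f'(x) = tan(x)^2 + 1
  g(x) = tanh(x)   ⇒   g'(x) = 1 - tanh(x)^2
  lim(x→0) f'(x)/g'(x) = lim(x→0) (tan(x)^2 + 1)/(1 - tanh(x)^2)
  = 1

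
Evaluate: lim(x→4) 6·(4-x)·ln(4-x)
This is a 0·∞ indeterminate form.

Rewrite 0·∞ as a quotient (0/0 or ∞/∞ form), then apply L'Hôpital's rule:
  lim(x→4) 6·(4-x)·ln(4-x) = 0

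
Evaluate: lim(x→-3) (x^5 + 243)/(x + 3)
This is a standard limit.

Factor or rationalize the expression:
  lim(x→-3) (x^5 + 243)/(x + 3) = 405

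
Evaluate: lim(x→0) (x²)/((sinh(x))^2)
This is a 0/0 indeterminate form.

Apply L'Hôpital's rule: differentiate numerator and denominator separately.
  f(x) = x^2   ⇒   f'(x) = 2·x
  g(x) = sinh(x)^2   ⇒   g'(x) = 2·sinh(x)·cosh(x)
  lim(x→0) f'(x)/g'(x) = lim(x→0) (2·x)/(2·sinh(x)·cosh(x))
  = 1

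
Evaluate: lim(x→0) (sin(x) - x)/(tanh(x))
This is a 0/0 indeterminate form.

Apply L'Hôpital's rule: differentiate numerator and denominator separately.
  f(x) = -x + sin(x)   ⇒   f'(x) = cos(x) - 1
  g(x) = tanh(x)   ⇒   g'(x) = 1 - tanh(x)^2
  lim(x→0) f'(x)/g'(x) = lim(x→0) (cos(x) - 1)/(1 - tanh(x)^2)
  = 0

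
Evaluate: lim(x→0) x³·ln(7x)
This is a 0·∞ indeterminate form.

Rewrite 0·∞ as a quotient (0/0 or ∞/∞ form), then apply L'Hôpital's rule:
  lim(x→0) x³·ln(7x) = 0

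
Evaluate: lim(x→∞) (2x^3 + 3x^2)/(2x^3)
This is an ∞/∞ indeterminate form.

Apply L'Hôpital's rule: differentiate numerator and denominator separately.
  f(x) = 2·x^3 + 3·x^2   ⇒   f'(x) = 6·x^2 + 6·x
  g(x) = 2·x^3   ⇒   g'(x) = 6·x^2
  lim(x→∞) f'(x)/g'(x) = lim(x→∞) (6·x^2 + 6·x)/(6·x^2)
  = 1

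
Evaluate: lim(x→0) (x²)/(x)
This is a 0/0 indeterminate form.

Apply L'Hôpital's rule: differentiate numerator and denominator separately.
  f(x) = x^2   ⇒   f'(x) = 2·x
  g(x) = x   ⇒   g'(x) = 1
  lim(x→0) f'(x)/g'(x) = lim(x→0) (2·x)/(1)
  = 0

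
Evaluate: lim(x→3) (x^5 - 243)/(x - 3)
This is a standard limit.

Factor or rationalize the expression:
  lim(x→3) (x^5 - 243)/(x - 3) = 405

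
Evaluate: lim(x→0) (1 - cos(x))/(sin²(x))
This is a 0/0 indeterminate form.

Apply L'Hôpital's rule: differentiate numerator and denominator separately.
  f(x) = 1 - cos(x)   ⇒   f'(x) = sin(x)
  g(x) = sin(x)^2   ⇒   g'(x) = 2·sin(x)·cos(x)
  lim(x→0) f'(x)/g'(x) = lim(x→0) (sin(x))/(2·sin(x)·cos(x))
  = 1/2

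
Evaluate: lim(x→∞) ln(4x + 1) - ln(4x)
This is an ∞-∞ indeterminate form.

Combine fractions or rationalize to convert ∞-∞ to 0/0 form:
  lim(x→∞) ln(4x + 1) - ln(4x) = 0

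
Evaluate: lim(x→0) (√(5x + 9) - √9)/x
This is a standard limit.

Factor or rationalize the expression:
  lim(x→0) (√(5x + 9) - √9)/x = 5/6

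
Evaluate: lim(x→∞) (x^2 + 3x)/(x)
This is an ∞/∞ indeterminate form.

Apply L'Hôpital's rule: differentiate numerator and denominator separately.
  f(x) = x^2 + 3·x   ⇒   f'(x) = 2·x + 3
  g(x) = x   ⇒   g'(x) = 1
  lim(x→∞) f'(x)/g'(x) = lim(x→∞) (2·x + 3)/(1)
  = ∞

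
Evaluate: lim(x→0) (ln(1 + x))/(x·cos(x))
This is a 0/0 indeterminate form.

Apply L'Hôpital's rule: differentiate numerator and denominator separately.
  f(x) = ln(x + 1)   ⇒   f'(x) = 1/(x + 1)
  g(x) = x·cos(x)   ⇒   g'(x) = -x·sin(x) + cos(x)
  lim(x→0) f'(x)/g'(x) = lim(x→0) (1/(x + 1))/(-x·sin(x) + cos(x))
  = 1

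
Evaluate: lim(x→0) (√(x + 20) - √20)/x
This is a standard limit.

Factor or rationalize the expression:
  lim(x→0) (√(x + 20) - √20)/x = sqrt(5)/20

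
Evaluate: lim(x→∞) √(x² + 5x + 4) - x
This is an ∞-∞ indeterminate form.

Combine fractions or rationalize to convert ∞-∞ to 0/0 form:
  lim(x→∞) √(x² + 5x + 4) - x = 5/2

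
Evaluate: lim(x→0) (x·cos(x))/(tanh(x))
This is a 0/0 indeterminate form.

Apply L'Hôpital's rule: differentiate numerator and denominator separately.
  f(x) = x·cos(x)   ⇒   f'(x) = -x·sin(x) + cos(x)
  g(x) = tanh(x)   ⇒   g'(x) = 1 - tanh(x)^2
  lim(x→0) f'(x)/g'(x) = lim(x→0) (-x·sin(x) + cos(x))/(1 - tanh(x)^2)
  = 1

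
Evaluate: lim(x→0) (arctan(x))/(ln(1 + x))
This is a 0/0 indeterminate form.

Apply L'Hôpital's rule: differentiate numerator and denominator separately.
  f(x) = atan(x)   ⇒   f'(x) = 1/(x^2 + 1)
  g(x) = ln(x + 1)   ⇒   g'(x) = 1/(x + 1)
  lim(x→0) f'(x)/g'(x) = lim(x→0) (1/(x^2 + 1))/(1/(x + 1))
  = 1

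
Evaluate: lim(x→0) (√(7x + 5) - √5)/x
This is a standard limit.

Factor or rationalize the expression:
  lim(x→0) (√(7x + 5) - √5)/x = 7·sqrt(5)/10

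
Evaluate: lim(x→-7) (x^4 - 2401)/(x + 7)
This is a standard limit.

Factor or rationalize the expression:
  lim(x→-7) (x^4 - 2401)/(x + 7) = -1372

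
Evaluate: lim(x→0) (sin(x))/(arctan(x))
This is a 0/0 indeterminate form.

Apply L'Hôpital's rule: differentiate numerator and denominator separately.
  f(x) = sin(x)   ⇒   f'(x) = cos(x)
  g(x) = atan(x)   ⇒   g'(x) = 1/(x^2 + 1)
  lim(x→0) f'(x)/g'(x) = lim(x→0) (cos(x))/(1/(x^2 + 1))
  = 1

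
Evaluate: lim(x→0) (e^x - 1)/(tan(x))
This is a 0/0 indeterminate form.

Apply L'Hôpital's rule: differentiate numerator and denominator separately.
  f(x) = e^(x) - 1   ⇒   f'(x) = e^(x)
  g(x) = tan(x)   ⇒   g'(x) = tan(x)^2 + 1
  lim(x→0) f'(x)/g'(x) = lim(x→0) (e^(x))/(tan(x)^2 + 1)
  = 1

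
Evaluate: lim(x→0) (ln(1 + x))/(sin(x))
This is a 0/0 indeterminate form.

Apply L'Hôpital's rule: differentiate numerator and denominator separately.
  f(x) = ln(x + 1)   ⇒   f'(x) = 1/(x + 1)
  g(x) = sin(x)   ⇒   g'(x) = cos(x)
  lim(x→0) f'(x)/g'(x) = lim(x→0) (1/(x + 1))/(cos(x))
  = 1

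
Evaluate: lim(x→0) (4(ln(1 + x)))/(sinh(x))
This is a 0/0 indeterminate form.

Apply L'Hôpital's rule: differentiate numerator and denominator separately.
  f(x) = 4·ln(x + 1)   ⇒   f'(x) = 4/(x + 1)
  g(x) = sinh(x)   ⇒   g'(x) = cosh(x)
  lim(x→0) f'(x)/g'(x) = lim(x→0) (4/(x + 1))/(cosh(x))
  = 4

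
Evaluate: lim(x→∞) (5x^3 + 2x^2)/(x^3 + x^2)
This is an ∞/∞ indeterminate form.

Apply L'Hôpital's rule: differentiate numerator and denominator separately.
  f(x) = 5·x^3 + 2·x^2   ⇒   f'(x) = 15·x^2 + 4·x
  g(x) = x^3 + x^2   ⇒   g'(x) = 3·x^2 + 2·x
  lim(x→∞) f'(x)/g'(x) = lim(x→∞) (15·x^2 + 4·x)/(3·x^2 + 2·x)
  = 5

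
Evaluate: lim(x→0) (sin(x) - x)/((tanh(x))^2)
This is a 0/0 indeterminate form.

Apply L'Hôpital's rule: differentiate numerator and denominator separately.
  f(x) = -x + sin(x)   ⇒   f'(x) = cos(x) - 1
  g(x) = tanh(x)^2   ⇒   g'(x) = (2 - 2·tanh(x)^2)·tanh(x)
  lim(x→0) f'(x)/g'(x) = lim(x→0) (cos(x) - 1)/((2 - 2·tanh(x)^2)·tanh(x))
  = 0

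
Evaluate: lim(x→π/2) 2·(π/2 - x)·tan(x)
This is a 0·∞ indeterminate form.

Rewrite 0·∞ as a quotient (0/0 or ∞/∞ form), then apply L'Hôpital's rule:
  lim(x→π/2) 2·(π/2 - x)·tan(x) = 2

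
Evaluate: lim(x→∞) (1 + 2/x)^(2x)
This is an exponential indeterminate form.

For exponential indeterminate forms, take the natural log:
  Let L = lim(x→∞) (1 + 2/x)^(2x)
  Then ln(L) = lim(x→∞) [exponent × ln(base)]
  Evaluate using L'Hôpital or standard limits, then exponentiate.
  L = e^(4)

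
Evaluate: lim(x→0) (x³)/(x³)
This is a 0/0 indeterminate form.

Apply L'Hôpital's rule: differentiate numerator and denominator separately.
  f(x) = x^3   ⇒   f'(x) = 3·x^2
  g(x) = x^3   ⇒   g'(x) = 3·x^2
  lim(x→0) f'(x)/g'(x) = lim(x→0) (3·x^2)/(3·x^2)
  = 1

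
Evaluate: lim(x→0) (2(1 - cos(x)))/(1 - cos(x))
This is a 0/0 indeterminate form.

Apply L'Hôpital's rule: differentiate numerator and denominator separately.
  f(x) = 2 - 2·cos(x)   ⇒   f'(x) = 2·sin(x)
  g(x) = 1 - cos(x)   ⇒   g'(x) = sin(x)
  lim(x→0) f'(x)/g'(x) = lim(x→0) (2·sin(x))/(sin(x))
  = 2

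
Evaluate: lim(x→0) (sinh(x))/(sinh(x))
This is a 0/0 indeterminate form.

Apply L'Hôpital's rule: differentiate numerator and denominator separately.
  f(x) = sinh(x)   ⇒   f'(x) = cosh(x)
  g(x) = sinh(x)   ⇒   g'(x) = cosh(x)
  lim(x→0) f'(x)/g'(x) = lim(x→0) (cosh(x))/(cosh(x))
  = 1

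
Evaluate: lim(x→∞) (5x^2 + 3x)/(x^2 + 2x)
This is an ∞/∞ indeterminate form.

Apply L'Hôpital's rule: differentiate numerator and denominator separately.
  f(x) = 5·x^2 + 3·x   ⇒   f'(x) = 10·x + 3
  g(x) = x^2 + 2·x   ⇒   g'(x) = 2·x + 2
  lim(x→∞) f'(x)/g'(x) = lim(x→∞) (10·x + 3)/(2·x + 2)
  = 5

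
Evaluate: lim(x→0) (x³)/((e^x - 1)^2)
This is a 0/0 indeterminate form.

Apply L'Hôpital's rule: differentiate numerator and denominator separately.
  f(x) = x^3   ⇒   f'(x) = 3·x^2
  g(x) = (e^(x) - 1)^2   ⇒   g'(x) = 2·(e^(x) - 1)·e^(x)
  lim(x→0) f'(x)/g'(x) = lim(x→0) (3·x^2)/(2·(e^(x) - 1)·e^(x))
  = 0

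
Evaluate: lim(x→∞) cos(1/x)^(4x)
This is an exponential indeterminate form.

For exponential indeterminate forms, take the natural log:
  Let L = lim(x→∞) cos(1/x)^(4x)
  Then ln(L) = lim(x→∞) [exponent × ln(base)]
  Evaluate using L'Hôpital or standard limits, then exponentiate.
  L = 1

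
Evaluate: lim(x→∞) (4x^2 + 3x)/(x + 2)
This is an ∞/∞ indeterminate form.

Apply L'Hôpital's rule: differentiate numerator and denominator separately.
  f(x) = 4·x^2 + 3·x   ⇒   f'(x) = 8·x + 3
  g(x) = x + 2   ⇒   g'(x) = 1
  lim(x→∞) f'(x)/g'(x) = lim(x→∞) (8·x + 3)/(1)
  = ∞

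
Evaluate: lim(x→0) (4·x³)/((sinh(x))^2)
This is a 0/0 indeterminate form.

Apply L'Hôpital's rule: differentiate numerator and denominator separately.
  f(x) = 4·x^3   ⇒   f'(x) = 12·x^2
  g(x) = sinh(x)^2   ⇒   g'(x) = 2·sinh(x)·cosh(x)
  lim(x→0) f'(x)/g'(x) = lim(x→0) (12·x^2)/(2·sinh(x)·cosh(x))
  = 0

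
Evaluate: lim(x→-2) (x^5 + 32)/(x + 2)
This is a standard limit.

Factor or rationalize the expression:
  lim(x→-2) (x^5 + 32)/(x + 2) = 80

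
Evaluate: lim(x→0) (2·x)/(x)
This is a 0/0 indeterminate form.

Apply L'Hôpital's rule: differentiate numerator and denominator separately.
  f(x) = 2·x   ⇒   f'(x) = 2
  g(x) = x   ⇒   g'(x) = 1
  lim(x→0) f'(x)/g'(x) = lim(x→0) (2)/(1)
  = 2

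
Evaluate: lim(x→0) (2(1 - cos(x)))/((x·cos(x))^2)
This is a 0/0 indeterminate form.

Apply L'Hôpital's rule: differentiate numerator and denominator separately.
  f(x) = 2 - 2·cos(x)   ⇒   f'(x) = 2·sin(x)
  g(x) = x^2·cos(x)^2   ⇒   g'(x) = -2·x^2·sin(x)·cos(x) + 2·x·cos(x)^2
  lim(x→0) f'(x)/g'(x) = lim(x→0) (2·sin(x))/(-2·x^2·sin(x)·cos(x) + 2·x·cos(x)^2)
  = 1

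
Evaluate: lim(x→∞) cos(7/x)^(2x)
This is an exponential indeterminate form.

For exponential indeterminate forms, take the natural log:
  Let L = lim(x→∞) cos(7/x)^(2x)
  Then ln(L) = lim(x→∞) [exponent × ln(base)]
  Evaluate using L'Hôpital or standard limits, then exponentiate.
  L = 1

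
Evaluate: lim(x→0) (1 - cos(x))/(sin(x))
This is a 0/0 indeterminate form.

Apply L'Hôpital's rule: differentiate numerator and denominator separately.
  f(x) = 1 - cos(x)   ⇒   f'(x) = sin(x)
  g(x) = sin(x)   ⇒   g'(x) = cos(x)
  lim(x→0) f'(x)/g'(x) = lim(x→0) (sin(x))/(cos(x))
  = 0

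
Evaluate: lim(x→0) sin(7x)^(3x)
This is an exponential indeterminate form.

For exponential indeterminate forms, take the natural log:
  Let L = lim(x→0) sin(7x)^(3x)
  Then ln(L) = lim(x→0) [exponent × ln(base)]
  Evaluate using L'Hôpital or standard limits, then exponentiate.
  L = 1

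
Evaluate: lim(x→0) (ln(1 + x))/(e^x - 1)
This is a 0/0 indeterminate form.

Apply L'Hôpital's rule: differentiate numerator and denominator separately.
  f(x) = ln(x + 1)   ⇒   f'(x) = 1/(x + 1)
  g(x) = e^(x) - 1   ⇒   g'(x) = e^(x)
  lim(x→0) f'(x)/g'(x) = lim(x→0) (1/(x + 1))/(e^(x))
  = 1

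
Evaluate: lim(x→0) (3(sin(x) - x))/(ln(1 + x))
This is a 0/0 indeterminate form.

Apply L'Hôpital's rule: differentiate numerator and denominator separately.
  f(x) = -3·x + 3·sin(x)   ⇒   f'(x) = 3·cos(x) - 3
  g(x) = ln(x + 1)   ⇒   g'(x) = 1/(x + 1)
  lim(x→0) f'(x)/g'(x) = lim(x→0) (3·cos(x) - 3)/(1/(x + 1))
  = 0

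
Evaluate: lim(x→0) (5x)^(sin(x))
This is an exponential indeterminate form.

For exponential indeterminate forms, take the natural log:
  Let L = lim(x→0) (5x)^(sin(x))
  Then ln(L) = lim(x→0) [exponent × ln(base)]
  Evaluate using L'Hôpital or standard limits, then exponentiate.
  L = 1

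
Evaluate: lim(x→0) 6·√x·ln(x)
This is a 0·∞ indeterminate form.

Rewrite 0·∞ as a quotient (0/0 or ∞/∞ form), then apply L'Hôpital's rule:
  lim(x→0) 6·√x·ln(x) = 0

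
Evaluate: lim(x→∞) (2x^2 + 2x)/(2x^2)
This is an ∞/∞ indeterminate form.

Apply L'Hôpital's rule: differentiate numerator and denominator separately.
  f(x) = 2·x^2 + 2·x   ⇒   f'(x) = 4·x + 2
  g(x) = 2·x^2   ⇒   g'(x) = 4·x
  lim(x→∞) f'(x)/g'(x) = lim(x→∞) (4·x + 2)/(4·x)
  = 1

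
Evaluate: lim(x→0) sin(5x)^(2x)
This is an exponential indeterminate form.

For exponential indeterminate forms, take the natural log:
  Let L = lim(x→0) sin(5x)^(2x)
  Then ln(L) = lim(x→0) [exponent × ln(base)]
  Evaluate using L'Hôpital or standard limits, then exponentiate.
  L = 1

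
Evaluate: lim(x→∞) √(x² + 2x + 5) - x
This is an ∞-∞ indeterminate form.

Combine fractions or rationalize to convert ∞-∞ to 0/0 form:
  lim(x→∞) √(x² + 2x + 5) - x = 1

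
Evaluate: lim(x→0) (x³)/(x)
This is a 0/0 indeterminate form.

Apply L'Hôpital's rule: differentiate numerator and denominator separately.
  f(x) = x^3   ⇒   f'(x) = 3·x^2
  g(x) = x   ⇒   g'(x) = 1
  lim(x→0) f'(x)/g'(x) = lim(x→0) (3·x^2)/(1)
  = 0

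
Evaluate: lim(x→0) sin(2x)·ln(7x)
This is a 0·∞ indeterminate form.

Rewrite 0·∞ as a quotient (0/0 or ∞/∞ form), then apply L'Hôpital's rule:
  lim(x→0) sin(2x)·ln(7x) = 0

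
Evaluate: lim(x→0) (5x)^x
This is an exponential indeterminate form.

For exponential indeterminate forms, take the natural log:
  Let L = lim(x→0) (5x)^x
  Then ln(L) = lim(x→0) [exponent × ln(base)]
  Evaluate using L'Hôpital or standard limits, then exponentiate.
  L = 1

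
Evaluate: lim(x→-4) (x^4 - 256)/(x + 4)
This is a standard limit.

Factor or rationalize the expression:
  lim(x→-4) (x^4 - 256)/(x + 4) = -256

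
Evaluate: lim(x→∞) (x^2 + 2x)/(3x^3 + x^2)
This is an ∞/∞ indeterminate form.

Apply L'Hôpital's rule: differentiate numerator and denominator separately.
  f(x) = x^2 + 2·x   ⇒   f'(x) = 2·x + 2
  g(x) = 3·x^3 + x^2   ⇒   g'(x) = 9·x^2 + 2·x
  lim(x→∞) f'(x)/g'(x) = lim(x→∞) (2·x + 2)/(9·x^2 + 2·x)
  = 0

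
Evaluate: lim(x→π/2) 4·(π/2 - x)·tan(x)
This is a 0·∞ indeterminate form.

Rewrite 0·∞ as a quotient (0/0 or ∞/∞ form), then apply L'Hôpital's rule:
  lim(x→π/2) 4·(π/2 - x)·tan(x) = 4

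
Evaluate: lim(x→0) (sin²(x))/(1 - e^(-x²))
This is a 0/0 indeterminate form.

Apply L'Hôpital's rule: differentiate numerator and denominator separately.
  f(x) = sin(x)^2   ⇒   f'(x) = 2·sin(x)·cos(x)
  g(x) = 1 - e^(-x^2)   ⇒   g'(x) = 2·x·e^(-x^2)
  lim(x→0) f'(x)/g'(x) = lim(x→0) (2·sin(x)·cos(x))/(2·x·e^(-x^2))
  = 1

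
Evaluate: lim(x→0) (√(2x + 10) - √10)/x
This is a standard limit.

Factor or rationalize the expression:
  lim(x→0) (√(2x + 10) - √10)/x = sqrt(10)/10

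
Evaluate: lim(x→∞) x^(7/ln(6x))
This is an exponential indeterminate form.

For exponential indeterminate forms, take the natural log:
  Let L = lim(x→∞) x^(7/ln(6x))
  Then ln(L) = lim(x→∞) [exponent × ln(base)]
  Evaluate using L'Hôpital or standard limits, then exponentiate.
  L = e^(7)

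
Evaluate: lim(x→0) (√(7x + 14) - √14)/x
This is a standard limit.

Factor or rationalize the expression:
  lim(x→0) (√(7x + 14) - √14)/x = sqrt(14)/4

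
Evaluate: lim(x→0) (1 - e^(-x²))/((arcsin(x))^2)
This is a 0/0 indeterminate form.

Apply L'Hôpital's rule: differentiate numerator and denominator separately.
  f(x) = 1 - e^(-x^2)   ⇒   f'(x) = 2·x·e^(-x^2)
  g(x) = asin(x)^2   ⇒   g'(x) = 2·asin(x)/sqrt(1 - x^2)
  lim(x→0) f'(x)/g'(x) = lim(x→0) (2·x·e^(-x^2))/(2·asin(x)/sqrt(1 - x^2))
  = 1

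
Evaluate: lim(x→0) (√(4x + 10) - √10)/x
This is a standard limit.

Factor or rationalize the expression:
  lim(x→0) (√(4x + 10) - √10)/x = sqrt(10)/5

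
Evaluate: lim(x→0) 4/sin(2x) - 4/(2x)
This is an ∞-∞ indeterminate form.

Combine fractions or rationalize to convert ∞-∞ to 0/0 form:
  lim(x→0) 4/sin(2x) - 4/(2x) = 0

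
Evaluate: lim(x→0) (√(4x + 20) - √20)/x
This is a standard limit.

Factor or rationalize the expression:
  lim(x→0) (√(4x + 20) - √20)/x = sqrt(5)/5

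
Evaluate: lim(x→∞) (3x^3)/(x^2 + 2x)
This is an ∞/∞ indeterminate form.

Apply L'Hôpital's rule: differentiate numerator and denominator separately.
  f(x) = 3·x^3   ⇒   f'(x) = 9·x^2
  g(x) = x^2 + 2·x   ⇒   g'(x) = 2·x + 2
  lim(x→∞) f'(x)/g'(x) = lim(x→∞) (9·x^2)/(2·x + 2)
  = ∞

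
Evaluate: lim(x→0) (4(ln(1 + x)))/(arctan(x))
This is a 0/0 indeterminate form.

Apply L'Hôpital's rule: differentiate numerator and denominator separately.
  f(x) = 4·ln(x + 1)   ⇒   f'(x) = 4/(x + 1)
  g(x) = atan(x)   ⇒   g'(x) = 1/(x^2 + 1)
  lim(x→0) f'(x)/g'(x) = lim(x→0) (4/(x + 1))/(1/(x^2 + 1))
  = 4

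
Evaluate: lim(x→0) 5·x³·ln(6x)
This is a 0·∞ indeterminate form.

Rewrite 0·∞ as a quotient (0/0 or ∞/∞ form), then apply L'Hôpital's rule:
  lim(x→0) 5·x³·ln(6x) = 0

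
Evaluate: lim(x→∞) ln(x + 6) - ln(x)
This is an ∞-∞ indeterminate form.

Combine fractions or rationalize to convert ∞-∞ to 0/0 form:
  lim(x→∞) ln(x + 6) - ln(x) = 0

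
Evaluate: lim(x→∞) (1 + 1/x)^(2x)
This is an exponential indeterminate form.

For exponential indeterminate forms, take the natural log:
  Let L = lim(x→∞) (1 + 1/x)^(2x)
  Then ln(L) = lim(x→∞) [exponent × ln(base)]
  Evaluate using L'Hôpital or standard limits, then exponentiate.
  L = e²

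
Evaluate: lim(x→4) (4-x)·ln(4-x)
This is a 0·∞ indeterminate form.

Rewrite 0·∞ as a quotient (0/0 or ∞/∞ form), then apply L'Hôpital's rule:
  lim(x→4) (4-x)·ln(4-x) = 0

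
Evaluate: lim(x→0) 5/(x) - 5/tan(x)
This is an ∞-∞ indeterminate form.

Combine fractions or rationalize to convert ∞-∞ to 0/0 form:
  lim(x→0) 5/(x) - 5/tan(x) = 0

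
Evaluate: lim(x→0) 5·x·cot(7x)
This is a 0·∞ indeterminate form.

Rewrite 0·∞ as a quotient (0/0 or ∞/∞ form), then apply L'Hôpital's rule:
  lim(x→0) 5·x·cot(7x) = 5/7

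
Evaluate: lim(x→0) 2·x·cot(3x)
This is a 0·∞ indeterminate form.

Rewrite 0·∞ as a quotient (0/0 or ∞/∞ form), then apply L'Hôpital's rule:
  lim(x→0) 2·x·cot(3x) = 2/3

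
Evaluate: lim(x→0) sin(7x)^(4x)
This is an exponential indeterminate form.

For exponential indeterminate forms, take the natural log:
  Let L = lim(x→0) sin(7x)^(4x)
  Then ln(L) = lim(x→0) [exponent × ln(base)]
  Evaluate using L'Hôpital or standard limits, then exponentiate.
  L = 1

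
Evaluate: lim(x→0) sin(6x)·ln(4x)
This is a 0·∞ indeterminate form.

Rewrite 0·∞ as a quotient (0/0 or ∞/∞ form), then apply L'Hôpital's rule:
  lim(x→0) sin(6x)·ln(4x) = 0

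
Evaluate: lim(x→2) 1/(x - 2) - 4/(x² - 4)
This is an ∞-∞ indeterminate form.

Combine fractions or rationalize to convert ∞-∞ to 0/0 form:
  lim(x→2) 1/(x - 2) - 4/(x² - 4) = 1/4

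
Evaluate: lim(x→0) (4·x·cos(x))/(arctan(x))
This is a 0/0 indeterminate form.

Apply L'Hôpital's rule: differentiate numerator and denominator separately.
  f(x) = 4·x·cos(x)   ⇒   f'(x) = -4·x·sin(x) + 4·cos(x)
  g(x) = atan(x)   ⇒   g'(x) = 1/(x^2 + 1)
  lim(x→0) f'(x)/g'(x) = lim(x→0) (-4·x·sin(x) + 4·cos(x))/(1/(x^2 + 1))
  = 4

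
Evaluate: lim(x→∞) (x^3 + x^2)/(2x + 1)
This is an ∞/∞ indeterminate form.

Apply L'Hôpital's rule: differentiate numerator and denominator separately.
  f(x) = x^3 + x^2   ⇒   f'(x) = 3·x^2 + 2·x
  g(x) = 2·x + 1   ⇒   g'(x) = 2
  lim(x→∞) f'(x)/g'(x) = lim(x→∞) (3·x^2 + 2·x)/(2)
  = ∞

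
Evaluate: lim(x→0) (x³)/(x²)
This is a 0/0 indeterminate form.

Apply L'Hôpital's rule: differentiate numerator and denominator separately.
  f(x) = x^3   ⇒   f'(x) = 3·x^2
  g(x) = x^2   ⇒   g'(x) = 2·x
  lim(x→0) f'(x)/g'(x) = lim(x→0) (3·x^2)/(2·x)
  = 0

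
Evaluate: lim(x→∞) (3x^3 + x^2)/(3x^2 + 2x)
This is an ∞/∞ indeterminate form.

Apply L'Hôpital's rule: differentiate numerator and denominator separately.
  f(x) = 3·x^3 + x^2   ⇒   f'(x) = 9·x^2 + 2·x
  g(x) = 3·x^2 + 2·x   ⇒   g'(x) = 6·x + 2
  lim(x→∞) f'(x)/g'(x) = lim(x→∞) (9·x^2 + 2·x)/(6·x + 2)
  = ∞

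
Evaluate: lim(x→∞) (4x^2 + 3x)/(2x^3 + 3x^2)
This is an ∞/∞ indeterminate form.

Apply L'Hôpital's rule: differentiate numerator and denominator separately.
  f(x) = 4·x^2 + 3·x   ⇒   f'(x) = 8·x + 3
  g(x) = 2·x^3 + 3·x^2   ⇒   g'(x) = 6·x^2 + 6·x
  lim(x→∞) f'(x)/g'(x) = lim(x→∞) (8·x + 3)/(6·x^2 + 6·x)
  = 0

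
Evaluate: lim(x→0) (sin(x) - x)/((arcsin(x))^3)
This is a 0/0 indeterminate form.

Apply L'Hôpital's rule: differentiate numerator and denominator separately.
  f(x) = -x + sin(x)   ⇒   f'(x) = cos(x) - 1
  g(x) = asin(x)^3   ⇒   g'(x) = 3·asin(x)^2/sqrt(1 - x^2)
  lim(x→0) f'(x)/g'(x) = lim(x→0) (cos(x) - 1)/(3·asin(x)^2/sqrt(1 - x^2))
  = -1/6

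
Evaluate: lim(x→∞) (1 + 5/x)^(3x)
This is an exponential indeterminate form.

For exponential indeterminate forms, take the natural log:
  Let L = lim(x→∞) (1 + 5/x)^(3x)
  Then ln(L) = lim(x→∞) [exponent × ln(base)]
  Evaluate using L'Hôpital or standard limits, then exponentiate.
  L = e^(15)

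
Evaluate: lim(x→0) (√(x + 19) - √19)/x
This is a standard limit.

Factor or rationalize the expression:
  lim(x→0) (√(x + 19) - √19)/x = sqrt(19)/38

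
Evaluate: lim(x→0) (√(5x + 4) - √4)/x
This is a standard limit.

Factor or rationalize the expression:
  lim(x→0) (√(5x + 4) - √4)/x = 5/4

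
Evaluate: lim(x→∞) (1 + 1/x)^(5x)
This is an exponential indeterminate form.

For exponential indeterminate forms, take the natural log:
  Let L = lim(x→∞) (1 + 1/x)^(5x)
  Then ln(L) = lim(x→∞) [exponent × ln(base)]
  Evaluate using L'Hôpital or standard limits, then exponentiate.
  L = e^(5)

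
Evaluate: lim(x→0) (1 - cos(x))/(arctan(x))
This is a 0/0 indeterminate form.

Apply L'Hôpital's rule: differentiate numerator and denominator separately.
  f(x) = 1 - cos(x)   ⇒   f'(x) = sin(x)
  g(x) = atan(x)   ⇒   g'(x) = 1/(x^2 + 1)
  lim(x→0) f'(x)/g'(x) = lim(x→0) (sin(x))/(1/(x^2 + 1))
  = 0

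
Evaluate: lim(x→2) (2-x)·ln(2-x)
This is a 0·∞ indeterminate form.

Rewrite 0·∞ as a quotient (0/0 or ∞/∞ form), then apply L'Hôpital's rule:
  lim(x→2) (2-x)·ln(2-x) = 0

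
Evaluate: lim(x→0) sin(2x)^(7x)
This is an exponential indeterminate form.

For exponential indeterminate forms, take the natural log:
  Let L = lim(x→0) sin(2x)^(7x)
  Then ln(L) = lim(x→0) [exponent × ln(base)]
  Evaluate using L'Hôpital or standard limits, then exponentiate.
  L = 1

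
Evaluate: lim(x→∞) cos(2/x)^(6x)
This is an exponential indeterminate form.

For exponential indeterminate forms, take the natural log:
  Let L = lim(x→∞) cos(2/x)^(6x)
  Then ln(L) = lim(x→∞) [exponent × ln(base)]
  Evaluate using L'Hôpital or standard limits, then exponentiate.
  L = 1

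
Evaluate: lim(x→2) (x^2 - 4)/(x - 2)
This is a standard limit.

Factor or rationalize the expression:
  lim(x→2) (x^2 - 4)/(x - 2) = 4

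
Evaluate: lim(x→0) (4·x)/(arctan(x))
This is a 0/0 indeterminate form.

Apply L'Hôpital's rule: differentiate numerator and denominator separately.
  f(x) = 4·x   ⇒   f'(x) = 4
  g(x) = atan(x)   ⇒   g'(x) = 1/(x^2 + 1)
  lim(x→0) f'(x)/g'(x) = lim(x→0) (4)/(1/(x^2 + 1))
  = 4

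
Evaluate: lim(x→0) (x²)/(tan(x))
This is a 0/0 indeterminate form.

Apply L'Hôpital's rule: differentiate numerator and denominator separately.
  f(x) = x^2   ⇒   f'(x) = 2·x
  g(x) = tan(x)   ⇒   g'(x) = tan(x)^2 + 1
  lim(x→0) f'(x)/g'(x) = lim(x→0) (2·x)/(tan(x)^2 + 1)
  = 0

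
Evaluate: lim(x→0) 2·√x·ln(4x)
This is a 0·∞ indeterminate form.

Rewrite 0·∞ as a quotient (0/0 or ∞/∞ form), then apply L'Hôpital's rule:
  lim(x→0) 2·√x·ln(4x) = 0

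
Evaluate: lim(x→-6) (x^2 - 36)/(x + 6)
This is a standard limit.

Factor or rationalize the expression:
  lim(x→-6) (x^2 - 36)/(x + 6) = -12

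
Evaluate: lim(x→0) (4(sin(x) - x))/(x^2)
This is a 0/0 indeterminate form.

Apply L'Hôpital's rule: differentiate numerator and denominator separately.
  f(x) = -4·x + 4·sin(x)   ⇒   f'(x) = 4·cos(x) - 4
  g(x) = x^2   ⇒   g'(x) = 2·x
  lim(x→0) f'(x)/g'(x) = lim(x→0) (4·cos(x) - 4)/(2·x)
  = 0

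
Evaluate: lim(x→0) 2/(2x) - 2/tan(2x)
This is an ∞-∞ indeterminate form.

Combine fractions or rationalize to convert ∞-∞ to 0/0 form:
  lim(x→0) 2/(2x) - 2/tan(2x) = 0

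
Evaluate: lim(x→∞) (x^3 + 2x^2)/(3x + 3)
This is an ∞/∞ indeterminate form.

Apply L'Hôpital's rule: differentiate numerator and denominator separately.
  f(x) = x^3 + 2·x^2   ⇒   f'(x) = 3·x^2 + 4·x
  g(x) = 3·x + 3   ⇒   g'(x) = 3
  lim(x→∞) f'(x)/g'(x) = lim(x→∞) (3·x^2 + 4·x)/(3)
  = ∞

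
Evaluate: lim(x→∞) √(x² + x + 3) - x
This is an ∞-∞ indeterminate form.

Combine fractions or rationalize to convert ∞-∞ to 0/0 form:
  lim(x→∞) √(x² + x + 3) - x = 1/2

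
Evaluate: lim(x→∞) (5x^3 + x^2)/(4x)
This is an ∞/∞ indeterminate form.

Apply L'Hôpital's rule: differentiate numerator and denominator separately.
  f(x) = 5·x^3 + x^2   ⇒   f'(x) = 15·x^2 + 2·x
  g(x) = 4·x   ⇒   g'(x) = 4
  lim(x→∞) f'(x)/g'(x) = lim(x→∞) (15·x^2 + 2·x)/(4)
  = ∞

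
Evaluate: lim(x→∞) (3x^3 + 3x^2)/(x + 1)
This is an ∞/∞ indeterminate form.

Apply L'Hôpital's rule: differentiate numerator and denominator separately.
  f(x) = 3·x^3 + 3·x^2   ⇒   f'(x) = 9·x^2 + 6·x
  g(x) = x + 1   ⇒   g'(x) = 1
  lim(x→∞) f'(x)/g'(x) = lim(x→∞) (9·x^2 + 6·x)/(1)
  = ∞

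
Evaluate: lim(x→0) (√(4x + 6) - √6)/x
This is a standard limit.

Factor or rationalize the expression:
  lim(x→0) (√(4x + 6) - √6)/x = sqrt(6)/3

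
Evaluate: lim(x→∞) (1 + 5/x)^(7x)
This is an exponential indeterminate form.

For exponential indeterminate forms, take the natural log:
  Let L = lim(x→∞) (1 + 5/x)^(7x)
  Then ln(L) = lim(x→∞) [exponent × ln(base)]
  Evaluate using L'Hôpital or standard limits, then exponentiate.
  L = e^(35)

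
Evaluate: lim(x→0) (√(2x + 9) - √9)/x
This is a standard limit.

Factor or rationalize the expression:
  lim(x→0) (√(2x + 9) - √9)/x = 1/3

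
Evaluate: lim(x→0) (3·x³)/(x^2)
This is a 0/0 indeterminate form.

Apply L'Hôpital's rule: differentiate numerator and denominator separately.
  f(x) = 3·x^3   ⇒   f'(x) = 9·x^2
  g(x) = x^2   ⇒   g'(x) = 2·x
  lim(x→0) f'(x)/g'(x) = lim(x→0) (9·x^2)/(2·x)
  = 0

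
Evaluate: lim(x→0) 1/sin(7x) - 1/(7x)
This is an ∞-∞ indeterminate form.

Combine fractions or rationalize to convert ∞-∞ to 0/0 form:
  lim(x→0) 1/sin(7x) - 1/(7x) = 0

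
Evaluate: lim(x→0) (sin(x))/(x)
This is a 0/0 indeterminate form.

Apply L'Hôpital's rule: differentiate numerator and denominator separately.
  f(x) = sin(x)   ⇒   f'(x) = cos(x)
  g(x) = x   ⇒   g'(x) = 1
  lim(x→0) f'(x)/g'(x) = lim(x→0) (cos(x))/(1)
  = 1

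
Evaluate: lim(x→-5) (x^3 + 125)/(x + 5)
This is a standard limit.

Factor or rationalize the expression:
  lim(x→-5) (x^3 + 125)/(x + 5) = 75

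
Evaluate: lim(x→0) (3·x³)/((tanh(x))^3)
This is a 0/0 indeterminate form.

Apply L'Hôpital's rule: differentiate numerator and denominator separately.
  f(x) = 3·x^3   ⇒   f'(x) = 9·x^2
  g(x) = tanh(x)^3   ⇒   g'(x) = (3 - 3·tanh(x)^2)·tanh(x)^2
  lim(x→0) f'(x)/g'(x) = lim(x→0) (9·x^2)/((3 - 3·tanh(x)^2)·tanh(x)^2)
  = 3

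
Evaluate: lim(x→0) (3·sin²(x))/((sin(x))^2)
This is a 0/0 indeterminate form.

Apply L'Hôpital's rule: differentiate numerator and denominator separately.
  f(x) = 3·sin(x)^2   ⇒   f'(x) = 6·sin(x)·cos(x)
  g(x) = sin(x)^2   ⇒   g'(x) = 2·sin(x)·cos(x)
  lim(x→0) f'(x)/g'(x) = lim(x→0) (6·sin(x)·cos(x))/(2·sin(x)·cos(x))
  = 3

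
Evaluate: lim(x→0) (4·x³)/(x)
This is a 0/0 indeterminate form.

Apply L'Hôpital's rule: differentiate numerator and denominator separately.
  f(x) = 4·x^3   ⇒   f'(x) = 12·x^2
  g(x) = x   ⇒   g'(x) = 1
  lim(x→0) f'(x)/g'(x) = lim(x→0) (12·x^2)/(1)
  = 0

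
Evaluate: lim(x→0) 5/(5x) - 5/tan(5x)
This is an ∞-∞ indeterminate form.

Combine fractions or rationalize to convert ∞-∞ to 0/0 form:
  lim(x→0) 5/(5x) - 5/tan(5x) = 0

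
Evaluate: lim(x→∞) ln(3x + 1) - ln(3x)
This is an ∞-∞ indeterminate form.

Combine fractions or rationalize to convert ∞-∞ to 0/0 form:
  lim(x→∞) ln(3x + 1) - ln(3x) = 0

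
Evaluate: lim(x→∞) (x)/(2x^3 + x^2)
This is an ∞/∞ indeterminate form.

Apply L'Hôpital's rule: differentiate numerator and denominator separately.
  f(x) = x   ⇒   f'(x) = 1
  g(x) = 2·x^3 + x^2   ⇒   g'(x) = 6·x^2 + 2·x
  lim(x→∞) f'(x)/g'(x) = lim(x→∞) (1)/(6·x^2 + 2·x)
  = 0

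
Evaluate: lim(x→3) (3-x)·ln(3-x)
This is a 0·∞ indeterminate form.

Rewrite 0·∞ as a quotient (0/0 or ∞/∞ form), then apply L'Hôpital's rule:
  lim(x→3) (3-x)·ln(3-x) = 0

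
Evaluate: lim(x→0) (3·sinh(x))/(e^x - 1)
This is a 0/0 indeterminate form.

Apply L'Hôpital's rule: differentiate numerator and denominator separately.
  f(x) = 3·sinh(x)   ⇒   f'(x) = 3·cosh(x)
  g(x) = e^(x) - 1   ⇒   g'(x) = e^(x)
  lim(x→0) f'(x)/g'(x) = lim(x→0) (3·cosh(x))/(e^(x))
  = 3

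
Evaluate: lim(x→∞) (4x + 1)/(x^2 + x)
This is an ∞/∞ indeterminate form.

Apply L'Hôpital's rule: differentiate numerator and denominator separately.
  f(x) = 4·x + 1   ⇒   f'(x) = 4
  g(x) = x^2 + x   ⇒   g'(x) = 2·x + 1
  lim(x→∞) f'(x)/g'(x) = lim(x→∞) (4)/(2·x + 1)
  = 0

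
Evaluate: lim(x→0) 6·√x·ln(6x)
This is a 0·∞ indeterminate form.

Rewrite 0·∞ as a quotient (0/0 or ∞/∞ form), then apply L'Hôpital's rule:
  lim(x→0) 6·√x·ln(6x) = 0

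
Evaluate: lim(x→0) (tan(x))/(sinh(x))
This is a 0/0 indeterminate form.

Apply L'Hôpital's rule: differentiate numerator and denominator separately.
  f(x) = tan(x)   ⇒   f'(x) = tan(x)^2 + 1
  g(x) = sinh(x)   ⇒   g'(x) = cosh(x)
  lim(x→0) f'(x)/g'(x) = lim(x→0) (tan(x)^2 + 1)/(cosh(x))
  = 1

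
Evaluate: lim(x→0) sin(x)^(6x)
This is an exponential indeterminate form.

For exponential indeterminate forms, take the natural log:
  Let L = lim(x→0) sin(x)^(6x)
  Then ln(L) = lim(x→0) [exponent × ln(base)]
  Evaluate using L'Hôpital or standard limits, then exponentiate.
  L = 1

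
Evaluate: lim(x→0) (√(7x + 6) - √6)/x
This is a standard limit.

Factor or rationalize the expression:
  lim(x→0) (√(7x + 6) - √6)/x = 7·sqrt(6)/12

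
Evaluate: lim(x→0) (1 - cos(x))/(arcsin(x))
This is a 0/0 indeterminate form.

Apply L'Hôpital's rule: differentiate numerator and denominator separately.
  f(x) = 1 - cos(x)   ⇒   f'(x) = sin(x)
  g(x) = asin(x)   ⇒   g'(x) = 1/sqrt(1 - x^2)
  lim(x→0) f'(x)/g'(x) = lim(x→0) (sin(x))/(1/sqrt(1 - x^2))
  = 0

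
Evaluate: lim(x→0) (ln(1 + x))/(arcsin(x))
This is a 0/0 indeterminate form.

Apply L'Hôpital's rule: differentiate numerator and denominator separately.
  f(x) = ln(x + 1)   ⇒   f'(x) = 1/(x + 1)
  g(x) = asin(x)   ⇒   g'(x) = 1/sqrt(1 - x^2)
  lim(x→0) f'(x)/g'(x) = lim(x→0) (1/(x + 1))/(1/sqrt(1 - x^2))
  = 1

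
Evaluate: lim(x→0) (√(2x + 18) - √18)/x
This is a standard limit.

Factor or rationalize the expression:
  lim(x→0) (√(2x + 18) - √18)/x = sqrt(2)/6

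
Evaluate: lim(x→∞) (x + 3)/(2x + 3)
This is an ∞/∞ indeterminate form.

Apply L'Hôpital's rule: differentiate numerator and denominator separately.
  f(x) = x + 3   ⇒   f'(x) = 1
  g(x) = 2·x + 3   ⇒   g'(x) = 2
  lim(x→∞) f'(x)/g'(x) = lim(x→∞) (1)/(2)
  = 1/2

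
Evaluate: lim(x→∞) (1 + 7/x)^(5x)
This is an exponential indeterminate form.

For exponential indeterminate forms, take the natural log:
  Let L = lim(x→∞) (1 + 7/x)^(5x)
  Then ln(L) = lim(x→∞) [exponent × ln(base)]
  Evaluate using L'Hôpital or standard limits, then exponentiate.
  L = e^(35)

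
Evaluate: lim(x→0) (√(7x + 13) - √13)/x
This is a standard limit.

Factor or rationalize the expression:
  lim(x→0) (√(7x + 13) - √13)/x = 7·sqrt(13)/26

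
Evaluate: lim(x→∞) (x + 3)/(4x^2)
This is an ∞/∞ indeterminate form.

Apply L'Hôpital's rule: differentiate numerator and denominator separately.
  f(x) = x + 3   ⇒   f'(x) = 1
  g(x) = 4·x^2   ⇒   g'(x) = 8·x
  lim(x→∞) f'(x)/g'(x) = lim(x→∞) (1)/(8·x)
  = 0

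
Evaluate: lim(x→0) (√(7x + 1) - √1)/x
This is a standard limit.

Factor or rationalize the expression:
  lim(x→0) (√(7x + 1) - √1)/x = 7/2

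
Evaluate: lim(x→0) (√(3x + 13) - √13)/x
This is a standard limit.

Factor or rationalize the expression:
  lim(x→0) (√(3x + 13) - √13)/x = 3·sqrt(13)/26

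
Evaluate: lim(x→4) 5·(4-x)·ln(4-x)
This is a 0·∞ indeterminate form.

Rewrite 0·∞ as a quotient (0/0 or ∞/∞ form), then apply L'Hôpital's rule:
  lim(x→4) 5·(4-x)·ln(4-x) = 0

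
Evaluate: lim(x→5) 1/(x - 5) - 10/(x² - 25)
This is an ∞-∞ indeterminate form.

Combine fractions or rationalize to convert ∞-∞ to 0/0 form:
  lim(x→5) 1/(x - 5) - 10/(x² - 25) = 1/10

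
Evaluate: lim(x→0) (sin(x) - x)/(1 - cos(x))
This is a 0/0 indeterminate form.

Apply L'Hôpital's rule: differentiate numerator and denominator separately.
  f(x) = -x + sin(x)   ⇒   f'(x) = cos(x) - 1
  g(x) = 1 - cos(x)   ⇒   g'(x) = sin(x)
  lim(x→0) f'(x)/g'(x) = lim(x→0) (cos(x) - 1)/(sin(x))
  = 0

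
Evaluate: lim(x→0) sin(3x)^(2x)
This is an exponential indeterminate form.

For exponential indeterminate forms, take the natural log:
  Let L = lim(x→0) sin(3x)^(2x)
  Then ln(L) = lim(x→0) [exponent × ln(base)]
  Evaluate using L'Hôpital or standard limits, then exponentiate.
  L = 1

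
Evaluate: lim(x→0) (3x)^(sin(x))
This is an exponential indeterminate form.

For exponential indeterminate forms, take the natural log:
  Let L = lim(x→0) (3x)^(sin(x))
  Then ln(L) = lim(x→0) [exponent × ln(base)]
  Evaluate using L'Hôpital or standard limits, then exponentiate.
  L = 1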